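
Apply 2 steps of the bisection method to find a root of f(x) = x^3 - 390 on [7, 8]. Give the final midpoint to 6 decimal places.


f(x) = x^3 - 390
f(7) = -47 < 0
f(8) = 122 > 0

Step 1: midpoint = (7.000000 + 8.000000)/2 = 7.500000
  f(7.500000) = 31.875000
  f(mid) > 0, so root is in [7.000000, 7.500000]

Step 2: midpoint = (7.000000 + 7.500000)/2 = 7.250000
  f(7.250000) = -8.921875
  f(mid) < 0, so root is in [7.250000, 7.500000]

midpoint = 7.250000


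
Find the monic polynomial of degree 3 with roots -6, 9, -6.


A monic polynomial with roots -6, 9, -6 is:
p(x) = (x + 6)(x - 9)(x + 6)
After multiplying by (x + 6): x + 6
After multiplying by (x - 9): x^2 - 3x - 54
After multiplying by (x + 6): x^3 + 3x^2 - 72x - 324

x^3 + 3x^2 - 72x - 324


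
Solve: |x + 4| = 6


An absolute value equation |expr| = 6 gives two cases:
Case 1: x + 4 = 6
  x = 2, so x = 2
Case 2: x + 4 = -6
  x = -10, so x = -10

x = -10, x = 2


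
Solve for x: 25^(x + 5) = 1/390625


Express both sides with the same base.
1/390625 = 25^(-4)
Since the bases match, equate exponents: x + 5 = -4
So x = -4 - (5) = -9

x = -9


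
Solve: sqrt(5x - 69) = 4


Square both sides: 5x - 69 = 4^2 = 16
5x = 16 + 69 = 85
x = 17
Check: sqrt(5*17 - 69) = sqrt(16) = 4 ✓

x = 17


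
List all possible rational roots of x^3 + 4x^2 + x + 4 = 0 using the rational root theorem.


Rational root theorem: possible roots are ±p/q where:
  p divides the constant term (4): p ∈ {1, 2, 4}
  q divides the leading coefficient (1): q ∈ {1}

All possible rational roots: -4, -2, -1, 1, 2, 4

-4, -2, -1, 1, 2, 4


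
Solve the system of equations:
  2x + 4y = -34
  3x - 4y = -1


Using Cramer's rule:
Determinant D = (2)(-4) - (3)(4) = -8 - 12 = -20
Dx = (-34)(-4) - (-1)(4) = 136 + 4 = 140
Dy = (2)(-1) - (3)(-34) = -2 + 102 = 100
x = Dx/D = 140/-20 = -7
y = Dy/D = 100/-20 = -5

x = -7, y = -5


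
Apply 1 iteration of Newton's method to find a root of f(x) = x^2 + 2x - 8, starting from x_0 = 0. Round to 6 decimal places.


Newton's method: x_(n+1) = x_n - f(x_n)/f'(x_n)
f(x) = x^2 + 2x - 8
f'(x) = 2x + 2

Iteration 1:
  f(0.000000) = -8.000000
  f'(0.000000) = 2.000000
  x_1 = 0.000000 - (-8.000000)/(2.000000) = 4.000000

x_1 = 4.000000


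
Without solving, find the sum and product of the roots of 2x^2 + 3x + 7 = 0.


By Vieta's formulas for ax^2 + bx + c = 0:
  Sum of roots = -b/a
  Product of roots = c/a

Here a = 2, b = 3, c = 7
Sum = -(3)/2 = -3/2
Product = 7/2 = 7/2

Sum = -3/2, Product = 7/2


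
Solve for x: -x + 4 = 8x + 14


Starting with: -x + 4 = 8x + 14
Move all x terms to left: (-1 - 8)x = 14 - 4
Simplify: -9x = 10
Divide both sides by -9: x = -10/9

x = -10/9


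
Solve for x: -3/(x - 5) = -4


Multiply both sides by (x - 5): -3 = -4(x - 5)
Distribute: -3 = -4x + 20
-4x = -3 - 20 = -23
x = 23/4

x = 23/4


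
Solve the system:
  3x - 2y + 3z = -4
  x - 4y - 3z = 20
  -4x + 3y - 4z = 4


Using Cramer's rule. Expand each determinant along the first row.
D  = 3*[(-4)*(-4) - (-3)*3] - (-2)*[1*(-4) - (-3)*(-4)] + 3*[1*3 - (-4)*(-4)]
  = 3*(25) - (-2)*(-16) + 3*(-13) = 4
Dx = (-4)*[(-4)*(-4) - (-3)*3] - (-2)*[20*(-4) - (-3)*4] + 3*[20*3 - (-4)*4]
  = (-4)*(25) - (-2)*(-68) + 3*(76) = -8
Dy = 3*[20*(-4) - (-3)*4] - (-4)*[1*(-4) - (-3)*(-4)] + 3*[1*4 - 20*(-4)]
  = 3*(-68) - (-4)*(-16) + 3*(84) = -16
Dz = 3*[(-4)*4 - 20*3] - (-2)*[1*4 - 20*(-4)] + (-4)*[1*3 - (-4)*(-4)]
  = 3*(-76) - (-2)*(84) + (-4)*(-13) = -8
x = Dx/D = -8/4 = -2, y = Dy/D = -16/4 = -4, z = Dz/D = -8/4 = -2
Check eq1: (3)(-2) + (-2)(-4) + (3)(-2) = -4 = -4 ✓
Check eq2: (1)(-2) + (-4)(-4) + (-3)(-2) = 20 = 20 ✓
Check eq3: (-4)(-2) + (3)(-4) + (-4)(-2) = 4 = 4 ✓

x = -2, y = -4, z = -2


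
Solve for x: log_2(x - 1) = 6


Convert to exponential form: x - 1 = 2^6 = 64
x = 64 + 1 = 65
Check: log_2(65 - 1) = log_2(64) = log_2(64) = 6 ✓

x = 65


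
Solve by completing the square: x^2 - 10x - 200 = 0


Start: x^2 - 10x - 200 = 0
Move constant: x^2 - 10x = 200
Half of -10 is -5, squared is 25
Add 25 to both sides: x^2 - 10x + 25 = 225
(x - 5)^2 = 225
x - 5 = ±15
x = 5 + 15 = 20 or x = 5 - 15 = -10

x = -10, x = 20


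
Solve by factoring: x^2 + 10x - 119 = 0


We need two numbers that multiply to -119 and add to 10.
Those numbers are -7 and 17 (since (-7) * 17 = -119 and (-7) + 17 = 10).
So x^2 + 10x - 119 = (x - 7)(x + 17) = 0
Setting each factor to zero: x = 7 or x = -17

x = -17, x = 7


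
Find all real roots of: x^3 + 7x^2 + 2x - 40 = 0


Let p(x) = x^3 + 7x^2 + 2x - 40. By the rational root theorem (leading coefficient 1), any rational root is an integer divisor of 40: try ±1, ±2, ... in turn.
Test x = 1: value = -30 ≠ 0.
Test x = -1: value = -36 ≠ 0.
Test x = 2: value = 0 ✓, so (x - 2) is a factor.
Synthetic division by (x - 2): bring down 1; 1(2) + 7 = 9; 9(2) + 2 = 20; 20(2) - 40 = 0 → quotient x^2 + 9x + 20, remainder 0.
Solve the quadratic x^2 + 9x + 20 = 0: discriminant = 9^2 - 4(1)(20) = 81 - 80 = 1.
sqrt(1) = 1, so x = (-9 ± 1)/2: x = -4 or x = -5.

x = -5, x = -4, x = 2


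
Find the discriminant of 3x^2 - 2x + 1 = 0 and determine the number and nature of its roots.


For ax^2 + bx + c = 0, discriminant D = b^2 - 4ac
Here a = 3, b = -2, c = 1
D = (-2)^2 - 4(3)(1) = 4 - 12 = -8

D = -8 < 0
The equation has no real roots (2 complex conjugate roots).

Discriminant = -8, no real roots (2 complex conjugate roots)


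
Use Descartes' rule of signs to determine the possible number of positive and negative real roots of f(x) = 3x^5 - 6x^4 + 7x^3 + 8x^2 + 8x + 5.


Descartes' rule of signs:

For positive roots, count sign changes in f(x) = 3x^5 - 6x^4 + 7x^3 + 8x^2 + 8x + 5:
Signs of coefficients: +, -, +, +, +, +
Number of sign changes: 2
Possible positive real roots: 2, 0

For negative roots, examine f(-x) = -3x^5 - 6x^4 - 7x^3 + 8x^2 - 8x + 5:
Signs of coefficients: -, -, -, +, -, +
Number of sign changes: 3
Possible negative real roots: 3, 1

Positive roots: 2 or 0; Negative roots: 3 or 1


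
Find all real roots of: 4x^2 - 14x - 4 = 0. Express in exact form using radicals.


Using the quadratic formula: x = (-b ± sqrt(b^2 - 4ac)) / (2a)
Here a = 4, b = -14, c = -4
Discriminant = b^2 - 4ac = (-14)^2 - 4(4)(-4) = 196 + 64 = 260
Since discriminant = 260 > 0, there are two real roots.
x = (14 ± 2*sqrt(65)) / 8
Simplifying: x = (7 ± sqrt(65)) / 4
Numerically: x ≈ 3.7656 or x ≈ -0.2656

x = (7 + sqrt(65)) / 4 or x = (7 - sqrt(65)) / 4


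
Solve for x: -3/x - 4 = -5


Subtract -4 from both sides: -3/x = -1
Multiply both sides by x: -3 = -1 * x
Divide by -1: x = 3

x = 3


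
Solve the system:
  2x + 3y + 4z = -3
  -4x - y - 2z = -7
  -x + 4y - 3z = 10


Using Cramer's rule. Expand each determinant along the first row.
D  = 2*[(-1)*(-3) - (-2)*4] - 3*[(-4)*(-3) - (-2)*(-1)] + 4*[(-4)*4 - (-1)*(-1)]
  = 2*(11) - 3*(10) + 4*(-17) = -76
Dx = (-3)*[(-1)*(-3) - (-2)*4] - 3*[(-7)*(-3) - (-2)*10] + 4*[(-7)*4 - (-1)*10]
  = (-3)*(11) - 3*(41) + 4*(-18) = -228
Dy = 2*[(-7)*(-3) - (-2)*10] - (-3)*[(-4)*(-3) - (-2)*(-1)] + 4*[(-4)*10 - (-7)*(-1)]
  = 2*(41) - (-3)*(10) + 4*(-47) = -76
Dz = 2*[(-1)*10 - (-7)*4] - 3*[(-4)*10 - (-7)*(-1)] + (-3)*[(-4)*4 - (-1)*(-1)]
  = 2*(18) - 3*(-47) + (-3)*(-17) = 228
x = Dx/D = -228/-76 = 3, y = Dy/D = -76/-76 = 1, z = Dz/D = 228/-76 = -3
Check eq1: (2)(3) + (3)(1) + (4)(-3) = -3 = -3 ✓
Check eq2: (-4)(3) + (-1)(1) + (-2)(-3) = -7 = -7 ✓
Check eq3: (-1)(3) + (4)(1) + (-3)(-3) = 10 = 10 ✓

x = 3, y = 1, z = -3


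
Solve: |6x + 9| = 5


An absolute value equation |expr| = 5 gives two cases:
Case 1: 6x + 9 = 5
  6x = -4, so x = -2/3
Case 2: 6x + 9 = -5
  6x = -14, so x = -7/3

x = -7/3, x = -2/3


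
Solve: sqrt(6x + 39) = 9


Square both sides: 6x + 39 = 9^2 = 81
6x = 81 - 39 = 42
x = 7
Check: sqrt(6*7 + 39) = sqrt(81) = 9 ✓

x = 7


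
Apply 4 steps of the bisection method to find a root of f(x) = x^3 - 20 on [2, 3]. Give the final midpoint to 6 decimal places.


f(x) = x^3 - 20
f(2) = -12 < 0
f(3) = 7 > 0

Step 1: midpoint = (2.000000 + 3.000000)/2 = 2.500000
  f(2.500000) = -4.375000
  f(mid) < 0, so root is in [2.500000, 3.000000]

Step 2: midpoint = (2.500000 + 3.000000)/2 = 2.750000
  f(2.750000) = 0.796875
  f(mid) > 0, so root is in [2.500000, 2.750000]

Step 3: midpoint = (2.500000 + 2.750000)/2 = 2.625000
  f(2.625000) = -1.912109
  f(mid) < 0, so root is in [2.625000, 2.750000]

Step 4: midpoint = (2.625000 + 2.750000)/2 = 2.687500
  f(2.687500) = -0.589111
  f(mid) < 0, so root is in [2.687500, 2.750000]

midpoint = 2.687500


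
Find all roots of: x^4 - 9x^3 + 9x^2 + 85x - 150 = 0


Let p(x) = x^4 - 9x^3 + 9x^2 + 85x - 150. By the rational root theorem (leading coefficient 1), any rational root is an integer divisor of 150: try ±1, ±2, ... in turn.
Test x = 1: value = -64 ≠ 0.
Test x = -1: value = -216 ≠ 0.
Test x = 2: value = 0 ✓, so (x - 2) is a factor.
Synthetic division by (x - 2): bring down 1; 1(2) - 9 = -7; (-7)(2) + 9 = -5; (-5)(2) + 85 = 75; 75(2) - 150 = 0 → quotient x^3 - 7x^2 - 5x + 75, remainder 0.
Continue with the quotient x^3 - 7x^2 - 5x + 75 (candidates must divide 75).
Test x = 3: value = 24 ≠ 0.
Test x = -3: value = 0 ✓, so (x + 3) is a factor.
Synthetic division by (x + 3): bring down 1; 1(-3) - 7 = -10; (-10)(-3) - 5 = 25; 25(-3) + 75 = 0 → quotient x^2 - 10x + 25, remainder 0.
Solve the quadratic x^2 - 10x + 25 = 0: discriminant = (-10)^2 - 4(1)(25) = 100 - 100 = 0.
Discriminant = 0, so a double root: x = 10/2 = 5.
Collecting all roots found:

x = -3, x = 2, x = 5 (multiplicity 2)


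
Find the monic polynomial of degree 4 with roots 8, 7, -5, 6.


A monic polynomial with roots 8, 7, -5, 6 is:
p(x) = (x - 8)(x - 7)(x + 5)(x - 6)
After multiplying by (x - 8): x - 8
After multiplying by (x - 7): x^2 - 15x + 56
After multiplying by (x + 5): x^3 - 10x^2 - 19x + 280
After multiplying by (x - 6): x^4 - 16x^3 + 41x^2 + 394x - 1680

x^4 - 16x^3 + 41x^2 + 394x - 1680


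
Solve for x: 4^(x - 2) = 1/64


Express both sides with the same base.
1/64 = 4^(-3)
Since the bases match, equate exponents: x - 2 = -3
So x = -3 - (-2) = -1

x = -1


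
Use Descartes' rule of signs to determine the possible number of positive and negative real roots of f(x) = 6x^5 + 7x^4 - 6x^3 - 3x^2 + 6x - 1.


Descartes' rule of signs:

For positive roots, count sign changes in f(x) = 6x^5 + 7x^4 - 6x^3 - 3x^2 + 6x - 1:
Signs of coefficients: +, +, -, -, +, -
Number of sign changes: 3
Possible positive real roots: 3, 1

For negative roots, examine f(-x) = -6x^5 + 7x^4 + 6x^3 - 3x^2 - 6x - 1:
Signs of coefficients: -, +, +, -, -, -
Number of sign changes: 2
Possible negative real roots: 2, 0

Positive roots: 3 or 1; Negative roots: 2 or 0


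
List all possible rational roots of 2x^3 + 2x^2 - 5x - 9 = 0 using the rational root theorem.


Rational root theorem: possible roots are ±p/q where:
  p divides the constant term (-9): p ∈ {1, 3, 9}
  q divides the leading coefficient (2): q ∈ {1, 2}

All possible rational roots: -9, -9/2, -3, -3/2, -1, -1/2, 1/2, 1, 3/2, 3, 9/2, 9

-9, -9/2, -3, -3/2, -1, -1/2, 1/2, 1, 3/2, 3, 9/2, 9


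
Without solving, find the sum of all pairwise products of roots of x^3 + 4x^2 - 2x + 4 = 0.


By Vieta's formulas for x^3 + bx^2 + cx + d = 0:
  r1 + r2 + r3 = -b/a = -4
  r1*r2 + r1*r3 + r2*r3 = c/a = -2
  r1*r2*r3 = -d/a = -4


Sum of pairwise products = -2


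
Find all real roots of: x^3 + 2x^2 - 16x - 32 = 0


Let p(x) = x^3 + 2x^2 - 16x - 32. By the rational root theorem (leading coefficient 1), any rational root is an integer divisor of 32: try ±1, ±2, ... in turn.
Test x = 1: value = -45 ≠ 0.
Test x = -1: value = -15 ≠ 0.
Test x = 2: value = -48 ≠ 0.
Test x = -2: value = 0 ✓, so (x + 2) is a factor.
Synthetic division by (x + 2): bring down 1; 1(-2) + 2 = 0; 0(-2) - 16 = -16; (-16)(-2) - 32 = 0 → quotient x^2 - 16, remainder 0.
Solve the quadratic x^2 - 16 = 0: discriminant = 0^2 - 4(1)(-16) = 0 + 64 = 64.
sqrt(64) = 8, so x = (0 ± 8)/2: x = 4 or x = -4.

x = -4, x = -2, x = 4


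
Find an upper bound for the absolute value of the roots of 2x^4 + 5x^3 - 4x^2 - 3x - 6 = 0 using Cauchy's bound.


Cauchy's bound: all roots r satisfy |r| <= 1 + max(|a_i/a_n|) for i = 0,...,n-1
where a_n is the leading coefficient.

Coefficients: [2, 5, -4, -3, -6]
Leading coefficient a_n = 2
Ratios |a_i/a_n|: 5/2, 2, 3/2, 3
Maximum ratio: 3
Cauchy's bound: |r| <= 1 + 3 = 4

Upper bound = 4


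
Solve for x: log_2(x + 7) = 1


Convert to exponential form: x + 7 = 2^1 = 2
x = 2 - 7 = -5
Check: log_2(-5 + 7) = log_2(2) = log_2(2) = 1 ✓

x = -5


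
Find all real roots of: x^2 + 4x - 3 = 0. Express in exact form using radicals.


Using the quadratic formula: x = (-b ± sqrt(b^2 - 4ac)) / (2a)
Here a = 1, b = 4, c = -3
Discriminant = b^2 - 4ac = 4^2 - 4(1)(-3) = 16 + 12 = 28
Since discriminant = 28 > 0, there are two real roots.
x = (-4 ± 2*sqrt(7)) / 2
Simplifying: x = -2 ± sqrt(7)
Numerically: x ≈ 0.6458 or x ≈ -4.6458

x = -2 + sqrt(7) or x = -2 - sqrt(7)


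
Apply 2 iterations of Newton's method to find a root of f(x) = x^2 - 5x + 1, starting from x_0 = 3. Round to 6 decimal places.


Newton's method: x_(n+1) = x_n - f(x_n)/f'(x_n)
f(x) = x^2 - 5x + 1
f'(x) = 2x - 5

Iteration 1:
  f(3.000000) = -5.000000
  f'(3.000000) = 1.000000
  x_1 = 3.000000 - (-5.000000)/(1.000000) = 8.000000

Iteration 2:
  f(8.000000) = 25.000000
  f'(8.000000) = 11.000000
  x_2 = 8.000000 - (25.000000)/(11.000000) = 5.727273

x_2 = 5.727273


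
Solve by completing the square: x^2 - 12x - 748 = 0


Start: x^2 - 12x - 748 = 0
Move constant: x^2 - 12x = 748
Half of -12 is -6, squared is 36
Add 36 to both sides: x^2 - 12x + 36 = 784
(x - 6)^2 = 784
x - 6 = ±28
x = 6 + 28 = 34 or x = 6 - 28 = -22

x = -22, x = 34


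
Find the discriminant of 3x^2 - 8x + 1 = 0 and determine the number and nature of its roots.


For ax^2 + bx + c = 0, discriminant D = b^2 - 4ac
Here a = 3, b = -8, c = 1
D = (-8)^2 - 4(3)(1) = 64 - 12 = 52

D = 52 > 0 but not a perfect square
The equation has 2 distinct real irrational roots.

Discriminant = 52, 2 distinct real irrational roots


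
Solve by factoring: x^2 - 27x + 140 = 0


We need two numbers that multiply to 140 and add to -27.
Those numbers are -20 and -7 (since (-20) * (-7) = 140 and (-20) + (-7) = -27).
So x^2 - 27x + 140 = (x - 20)(x - 7) = 0
Setting each factor to zero: x = 20 or x = 7

x = 7, x = 20


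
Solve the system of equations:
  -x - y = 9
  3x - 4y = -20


Using Cramer's rule:
Determinant D = (-1)(-4) - (3)(-1) = 4 + 3 = 7
Dx = (9)(-4) - (-20)(-1) = -36 - 20 = -56
Dy = (-1)(-20) - (3)(9) = 20 - 27 = -7
x = Dx/D = -56/7 = -8
y = Dy/D = -7/7 = -1

x = -8, y = -1


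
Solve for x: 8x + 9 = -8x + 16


Starting with: 8x + 9 = -8x + 16
Move all x terms to left: (8 + 8)x = 16 - 9
Simplify: 16x = 7
Divide both sides by 16: x = 7/16

x = 7/16


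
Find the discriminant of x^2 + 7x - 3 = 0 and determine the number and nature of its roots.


For ax^2 + bx + c = 0, discriminant D = b^2 - 4ac
Here a = 1, b = 7, c = -3
D = (7)^2 - 4(1)(-3) = 49 + 12 = 61

D = 61 > 0 but not a perfect square
The equation has 2 distinct real irrational roots.

Discriminant = 61, 2 distinct real irrational roots


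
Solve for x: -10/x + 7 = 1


Subtract 7 from both sides: -10/x = -6
Multiply both sides by x: -10 = -6 * x
Divide by -6: x = 5/3

x = 5/3


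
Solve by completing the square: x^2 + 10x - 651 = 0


Start: x^2 + 10x - 651 = 0
Move constant: x^2 + 10x = 651
Half of 10 is 5, squared is 25
Add 25 to both sides: x^2 + 10x + 25 = 676
(x + 5)^2 = 676
x + 5 = ±26
x = -5 + 26 = 21 or x = -5 - 26 = -31

x = -31, x = 21


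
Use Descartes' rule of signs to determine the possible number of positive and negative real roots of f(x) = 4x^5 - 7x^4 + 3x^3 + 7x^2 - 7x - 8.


Descartes' rule of signs:

For positive roots, count sign changes in f(x) = 4x^5 - 7x^4 + 3x^3 + 7x^2 - 7x - 8:
Signs of coefficients: +, -, +, +, -, -
Number of sign changes: 3
Possible positive real roots: 3, 1

For negative roots, examine f(-x) = -4x^5 - 7x^4 - 3x^3 + 7x^2 + 7x - 8:
Signs of coefficients: -, -, -, +, +, -
Number of sign changes: 2
Possible negative real roots: 2, 0

Positive roots: 3 or 1; Negative roots: 2 or 0


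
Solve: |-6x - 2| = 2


An absolute value equation |expr| = 2 gives two cases:
Case 1: -6x - 2 = 2
  -6x = 4, so x = -2/3
Case 2: -6x - 2 = -2
  -6x = 0, so x = 0

x = -2/3, x = 0


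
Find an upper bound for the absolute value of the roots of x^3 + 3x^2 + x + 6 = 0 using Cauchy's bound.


Cauchy's bound: all roots r satisfy |r| <= 1 + max(|a_i/a_n|) for i = 0,...,n-1
where a_n is the leading coefficient.

Coefficients: [1, 3, 1, 6]
Leading coefficient a_n = 1
Ratios |a_i/a_n|: 3, 1, 6
Maximum ratio: 6
Cauchy's bound: |r| <= 1 + 6 = 7

Upper bound = 7


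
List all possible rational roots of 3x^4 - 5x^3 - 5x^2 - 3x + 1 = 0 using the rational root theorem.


Rational root theorem: possible roots are ±p/q where:
  p divides the constant term (1): p ∈ {1}
  q divides the leading coefficient (3): q ∈ {1, 3}

All possible rational roots: -1, -1/3, 1/3, 1

-1, -1/3, 1/3, 1


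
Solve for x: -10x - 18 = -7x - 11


Starting with: -10x - 18 = -7x - 11
Move all x terms to left: (-10 + 7)x = -11 + 18
Simplify: -3x = 7
Divide both sides by -3: x = -7/3

x = -7/3


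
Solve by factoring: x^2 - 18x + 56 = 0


We need two numbers that multiply to 56 and add to -18.
Those numbers are -4 and -14 (since (-4) * (-14) = 56 and (-4) + (-14) = -18).
So x^2 - 18x + 56 = (x - 4)(x - 14) = 0
Setting each factor to zero: x = 4 or x = 14

x = 4, x = 14


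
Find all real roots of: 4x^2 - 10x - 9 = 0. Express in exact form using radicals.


Using the quadratic formula: x = (-b ± sqrt(b^2 - 4ac)) / (2a)
Here a = 4, b = -10, c = -9
Discriminant = b^2 - 4ac = (-10)^2 - 4(4)(-9) = 100 + 144 = 244
Since discriminant = 244 > 0, there are two real roots.
x = (10 ± 2*sqrt(61)) / 8
Simplifying: x = (5 ± sqrt(61)) / 4
Numerically: x ≈ 3.2026 or x ≈ -0.7026

x = (5 + sqrt(61)) / 4 or x = (5 - sqrt(61)) / 4


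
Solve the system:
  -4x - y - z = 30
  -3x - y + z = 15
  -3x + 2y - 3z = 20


Using Cramer's rule. Expand each determinant along the first row.
D  = (-4)*[(-1)*(-3) - 1*2] - (-1)*[(-3)*(-3) - 1*(-3)] + (-1)*[(-3)*2 - (-1)*(-3)]
  = (-4)*(1) - (-1)*(12) + (-1)*(-9) = 17
Dx = 30*[(-1)*(-3) - 1*2] - (-1)*[15*(-3) - 1*20] + (-1)*[15*2 - (-1)*20]
  = 30*(1) - (-1)*(-65) + (-1)*(50) = -85
Dy = (-4)*[15*(-3) - 1*20] - 30*[(-3)*(-3) - 1*(-3)] + (-1)*[(-3)*20 - 15*(-3)]
  = (-4)*(-65) - 30*(12) + (-1)*(-15) = -85
Dz = (-4)*[(-1)*20 - 15*2] - (-1)*[(-3)*20 - 15*(-3)] + 30*[(-3)*2 - (-1)*(-3)]
  = (-4)*(-50) - (-1)*(-15) + 30*(-9) = -85
x = Dx/D = -85/17 = -5, y = Dy/D = -85/17 = -5, z = Dz/D = -85/17 = -5
Check eq1: (-4)(-5) + (-1)(-5) + (-1)(-5) = 30 = 30 ✓
Check eq2: (-3)(-5) + (-1)(-5) + (1)(-5) = 15 = 15 ✓
Check eq3: (-3)(-5) + (2)(-5) + (-3)(-5) = 20 = 20 ✓

x = -5, y = -5, z = -5


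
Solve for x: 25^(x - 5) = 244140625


Express both sides with the same base.
244140625 = 25^6
Since the bases match, equate exponents: x - 5 = 6
So x = 6 - (-5) = 11

x = 11


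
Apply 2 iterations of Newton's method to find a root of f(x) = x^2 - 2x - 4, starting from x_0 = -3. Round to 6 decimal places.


Newton's method: x_(n+1) = x_n - f(x_n)/f'(x_n)
f(x) = x^2 - 2x - 4
f'(x) = 2x - 2

Iteration 1:
  f(-3.000000) = 11.000000
  f'(-3.000000) = -8.000000
  x_1 = -3.000000 - (11.000000)/(-8.000000) = -1.625000

Iteration 2:
  f(-1.625000) = 1.890625
  f'(-1.625000) = -5.250000
  x_2 = -1.625000 - (1.890625)/(-5.250000) = -1.264881

x_2 = -1.264881


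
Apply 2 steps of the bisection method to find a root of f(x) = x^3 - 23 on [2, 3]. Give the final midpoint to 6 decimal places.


f(x) = x^3 - 23
f(2) = -15 < 0
f(3) = 4 > 0

Step 1: midpoint = (2.000000 + 3.000000)/2 = 2.500000
  f(2.500000) = -7.375000
  f(mid) < 0, so root is in [2.500000, 3.000000]

Step 2: midpoint = (2.500000 + 3.000000)/2 = 2.750000
  f(2.750000) = -2.203125
  f(mid) < 0, so root is in [2.750000, 3.000000]

midpoint = 2.750000


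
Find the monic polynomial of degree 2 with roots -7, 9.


A monic polynomial with roots -7, 9 is:
p(x) = (x + 7)(x - 9)
After multiplying by (x + 7): x + 7
After multiplying by (x - 9): x^2 - 2x - 63

x^2 - 2x - 63


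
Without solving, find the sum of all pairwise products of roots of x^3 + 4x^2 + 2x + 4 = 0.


By Vieta's formulas for x^3 + bx^2 + cx + d = 0:
  r1 + r2 + r3 = -b/a = -4
  r1*r2 + r1*r3 + r2*r3 = c/a = 2
  r1*r2*r3 = -d/a = -4


Sum of pairwise products = 2


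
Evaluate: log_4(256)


We need the exponent such that 4^? = 256
4^4 = 256
Therefore log_4(256) = 4

4


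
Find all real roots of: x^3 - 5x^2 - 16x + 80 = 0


Let p(x) = x^3 - 5x^2 - 16x + 80. By the rational root theorem (leading coefficient 1), any rational root is an integer divisor of 80: try ±1, ±2, ... in turn.
Test x = 1: value = 60 ≠ 0.
Test x = -1: value = 90 ≠ 0.
Test x = 2: value = 36 ≠ 0.
Test x = -2: value = 84 ≠ 0.
Test x = 4: value = 0 ✓, so (x - 4) is a factor.
Synthetic division by (x - 4): bring down 1; 1(4) - 5 = -1; (-1)(4) - 16 = -20; (-20)(4) + 80 = 0 → quotient x^2 - x - 20, remainder 0.
Solve the quadratic x^2 - x - 20 = 0: discriminant = (-1)^2 - 4(1)(-20) = 1 + 80 = 81.
sqrt(81) = 9, so x = (1 ± 9)/2: x = 5 or x = -4.

x = -4, x = 4, x = 5


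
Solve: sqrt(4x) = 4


Square both sides: 4x = 4^2 = 16
4x = 16 - 0 = 16
x = 4
Check: sqrt(4*4 + 0) = sqrt(16) = 4 ✓

x = 4


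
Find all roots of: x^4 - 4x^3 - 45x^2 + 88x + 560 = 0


Let p(x) = x^4 - 4x^3 - 45x^2 + 88x + 560. By the rational root theorem (leading coefficient 1), any rational root is an integer divisor of 560: try ±1, ±2, ... in turn.
Test x = 1: value = 600 ≠ 0.
Test x = -1: value = 432 ≠ 0.
Test x = 2: value = 540 ≠ 0.
Test x = -2: value = 252 ≠ 0.
Test x = 4: value = 192 ≠ 0.
Test x = -4: value = 0 ✓, so (x + 4) is a factor.
Synthetic division by (x + 4): bring down 1; 1(-4) - 4 = -8; (-8)(-4) - 45 = -13; (-13)(-4) + 88 = 140; 140(-4) + 560 = 0 → quotient x^3 - 8x^2 - 13x + 140, remainder 0.
Continue with the quotient x^3 - 8x^2 - 13x + 140 (candidates must divide 140; re-test x = -4 first in case it repeats).
Test x = -4: value = 0 ✓, so (x + 4) is a factor.
Synthetic division by (x + 4): bring down 1; 1(-4) - 8 = -12; (-12)(-4) - 13 = 35; 35(-4) + 140 = 0 → quotient x^2 - 12x + 35, remainder 0.
Solve the quadratic x^2 - 12x + 35 = 0: discriminant = (-12)^2 - 4(1)(35) = 144 - 140 = 4.
sqrt(4) = 2, so x = (12 ± 2)/2: x = 7 or x = 5.
Collecting all roots found:

x = -4 (multiplicity 2), x = 5, x = 7


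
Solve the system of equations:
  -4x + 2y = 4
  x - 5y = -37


Using Cramer's rule:
Determinant D = (-4)(-5) - (1)(2) = 20 - 2 = 18
Dx = (4)(-5) - (-37)(2) = -20 + 74 = 54
Dy = (-4)(-37) - (1)(4) = 148 - 4 = 144
x = Dx/D = 54/18 = 3
y = Dy/D = 144/18 = 8

x = 3, y = 8


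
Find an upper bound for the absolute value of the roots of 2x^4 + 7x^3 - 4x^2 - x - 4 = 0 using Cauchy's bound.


Cauchy's bound: all roots r satisfy |r| <= 1 + max(|a_i/a_n|) for i = 0,...,n-1
where a_n is the leading coefficient.

Coefficients: [2, 7, -4, -1, -4]
Leading coefficient a_n = 2
Ratios |a_i/a_n|: 7/2, 2, 1/2, 2
Maximum ratio: 7/2
Cauchy's bound: |r| <= 1 + 7/2 = 9/2

Upper bound = 9/2


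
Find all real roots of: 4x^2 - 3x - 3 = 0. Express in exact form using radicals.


Using the quadratic formula: x = (-b ± sqrt(b^2 - 4ac)) / (2a)
Here a = 4, b = -3, c = -3
Discriminant = b^2 - 4ac = (-3)^2 - 4(4)(-3) = 9 + 48 = 57
Since discriminant = 57 > 0, there are two real roots.
x = (3 ± sqrt(57)) / 8
Numerically: x ≈ 1.3187 or x ≈ -0.5687

x = (3 + sqrt(57)) / 8 or x = (3 - sqrt(57)) / 8


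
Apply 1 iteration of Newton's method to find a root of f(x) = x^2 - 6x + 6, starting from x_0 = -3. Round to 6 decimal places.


Newton's method: x_(n+1) = x_n - f(x_n)/f'(x_n)
f(x) = x^2 - 6x + 6
f'(x) = 2x - 6

Iteration 1:
  f(-3.000000) = 33.000000
  f'(-3.000000) = -12.000000
  x_1 = -3.000000 - (33.000000)/(-12.000000) = -0.250000

x_1 = -0.250000


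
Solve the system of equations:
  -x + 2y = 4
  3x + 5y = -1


Using Cramer's rule:
Determinant D = (-1)(5) - (3)(2) = -5 - 6 = -11
Dx = (4)(5) - (-1)(2) = 20 + 2 = 22
Dy = (-1)(-1) - (3)(4) = 1 - 12 = -11
x = Dx/D = 22/-11 = -2
y = Dy/D = -11/-11 = 1

x = -2, y = 1


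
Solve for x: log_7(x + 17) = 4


Convert to exponential form: x + 17 = 7^4 = 2401
x = 2401 - 17 = 2384
Check: log_7(2384 + 17) = log_7(2401) = log_7(2401) = 4 ✓

x = 2384


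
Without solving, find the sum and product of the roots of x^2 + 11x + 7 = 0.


By Vieta's formulas for ax^2 + bx + c = 0:
  Sum of roots = -b/a
  Product of roots = c/a

Here a = 1, b = 11, c = 7
Sum = -(11)/1 = -11
Product = 7/1 = 7

Sum = -11, Product = 7


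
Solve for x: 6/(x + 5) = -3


Multiply both sides by (x + 5): 6 = -3(x + 5)
Distribute: 6 = -3x - 15
-3x = 6 + 15 = 21
x = -7

x = -7


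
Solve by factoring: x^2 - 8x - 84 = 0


We need two numbers that multiply to -84 and add to -8.
Those numbers are -14 and 6 (since (-14) * 6 = -84 and (-14) + 6 = -8).
So x^2 - 8x - 84 = (x - 14)(x + 6) = 0
Setting each factor to zero: x = 14 or x = -6

x = -6, x = 14


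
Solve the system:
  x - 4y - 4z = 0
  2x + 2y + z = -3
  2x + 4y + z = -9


Using Cramer's rule. Expand each determinant along the first row.
D  = 1*[2*1 - 1*4] - (-4)*[2*1 - 1*2] + (-4)*[2*4 - 2*2]
  = 1*(-2) - (-4)*(0) + (-4)*(4) = -18
Dx = 0*[2*1 - 1*4] - (-4)*[(-3)*1 - 1*(-9)] + (-4)*[(-3)*4 - 2*(-9)]
  = 0*(-2) - (-4)*(6) + (-4)*(6) = 0
Dy = 1*[(-3)*1 - 1*(-9)] - 0*[2*1 - 1*2] + (-4)*[2*(-9) - (-3)*2]
  = 1*(6) - 0*(0) + (-4)*(-12) = 54
Dz = 1*[2*(-9) - (-3)*4] - (-4)*[2*(-9) - (-3)*2] + 0*[2*4 - 2*2]
  = 1*(-6) - (-4)*(-12) + 0*(4) = -54
x = Dx/D = 0/-18 = 0, y = Dy/D = 54/-18 = -3, z = Dz/D = -54/-18 = 3
Check eq1: (1)(0) + (-4)(-3) + (-4)(3) = 0 = 0 ✓
Check eq2: (2)(0) + (2)(-3) + (1)(3) = -3 = -3 ✓
Check eq3: (2)(0) + (4)(-3) + (1)(3) = -9 = -9 ✓

x = 0, y = -3, z = 3


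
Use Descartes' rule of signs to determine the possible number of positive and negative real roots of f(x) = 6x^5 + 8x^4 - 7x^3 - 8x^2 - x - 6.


Descartes' rule of signs:

For positive roots, count sign changes in f(x) = 6x^5 + 8x^4 - 7x^3 - 8x^2 - x - 6:
Signs of coefficients: +, +, -, -, -, -
Number of sign changes: 1
Possible positive real roots: 1

For negative roots, examine f(-x) = -6x^5 + 8x^4 + 7x^3 - 8x^2 + x - 6:
Signs of coefficients: -, +, +, -, +, -
Number of sign changes: 4
Possible negative real roots: 4, 2, 0

Positive roots: 1; Negative roots: 4 or 2 or 0


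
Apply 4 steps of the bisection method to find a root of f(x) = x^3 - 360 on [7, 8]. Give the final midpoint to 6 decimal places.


f(x) = x^3 - 360
f(7) = -17 < 0
f(8) = 152 > 0

Step 1: midpoint = (7.000000 + 8.000000)/2 = 7.500000
  f(7.500000) = 61.875000
  f(mid) > 0, so root is in [7.000000, 7.500000]

Step 2: midpoint = (7.000000 + 7.500000)/2 = 7.250000
  f(7.250000) = 21.078125
  f(mid) > 0, so root is in [7.000000, 7.250000]

Step 3: midpoint = (7.000000 + 7.250000)/2 = 7.125000
  f(7.125000) = 1.705078
  f(mid) > 0, so root is in [7.000000, 7.125000]

Step 4: midpoint = (7.000000 + 7.125000)/2 = 7.062500
  f(7.062500) = -7.730225
  f(mid) < 0, so root is in [7.062500, 7.125000]

midpoint = 7.062500


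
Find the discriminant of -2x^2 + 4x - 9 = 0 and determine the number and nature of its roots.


For ax^2 + bx + c = 0, discriminant D = b^2 - 4ac
Here a = -2, b = 4, c = -9
D = (4)^2 - 4(-2)(-9) = 16 - 72 = -56

D = -56 < 0
The equation has no real roots (2 complex conjugate roots).

Discriminant = -56, no real roots (2 complex conjugate roots)


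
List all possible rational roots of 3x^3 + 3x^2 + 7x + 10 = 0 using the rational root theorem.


Rational root theorem: possible roots are ±p/q where:
  p divides the constant term (10): p ∈ {1, 2, 5, 10}
  q divides the leading coefficient (3): q ∈ {1, 3}

All possible rational roots: -10, -5, -10/3, -2, -5/3, -1, -2/3, -1/3, 1/3, 2/3, 1, 5/3, 2, 10/3, 5, 10

-10, -5, -10/3, -2, -5/3, -1, -2/3, -1/3, 1/3, 2/3, 1, 5/3, 2, 10/3, 5, 10


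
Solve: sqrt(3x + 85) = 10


Square both sides: 3x + 85 = 10^2 = 100
3x = 100 - 85 = 15
x = 5
Check: sqrt(3*5 + 85) = sqrt(100) = 10 ✓

x = 5


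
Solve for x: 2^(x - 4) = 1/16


Express both sides with the same base.
1/16 = 2^(-4)
Since the bases match, equate exponents: x - 4 = -4
So x = -4 - (-4) = 0

x = 0


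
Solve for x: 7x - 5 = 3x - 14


Starting with: 7x - 5 = 3x - 14
Move all x terms to left: (7 - 3)x = -14 + 5
Simplify: 4x = -9
Divide both sides by 4: x = -9/4

x = -9/4


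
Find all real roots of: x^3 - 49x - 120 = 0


Let p(x) = x^3 - 49x - 120. By the rational root theorem (leading coefficient 1), any rational root is an integer divisor of 120: try ±1, ±2, ... in turn.
Test x = 1: value = -168 ≠ 0.
Test x = -1: value = -72 ≠ 0.
Test x = 2: value = -210 ≠ 0.
Test x = -2: value = -30 ≠ 0.
Test x = 3: value = -240 ≠ 0.
Test x = -3: value = 0 ✓, so (x + 3) is a factor.
Synthetic division by (x + 3): bring down 1; 1(-3) + 0 = -3; (-3)(-3) - 49 = -40; (-40)(-3) - 120 = 0 → quotient x^2 - 3x - 40, remainder 0.
Solve the quadratic x^2 - 3x - 40 = 0: discriminant = (-3)^2 - 4(1)(-40) = 9 + 160 = 169.
sqrt(169) = 13, so x = (3 ± 13)/2: x = 8 or x = -5.

x = -5, x = -3, x = 8


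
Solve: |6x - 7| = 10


An absolute value equation |expr| = 10 gives two cases:
Case 1: 6x - 7 = 10
  6x = 17, so x = 17/6
Case 2: 6x - 7 = -10
  6x = -3, so x = -1/2

x = -1/2, x = 17/6


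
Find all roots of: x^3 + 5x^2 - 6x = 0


The constant term is 0, so x = 0 is a root. Factor out x:
  x^2 + 5x - 6 = 0
Solve the quadratic x^2 + 5x - 6 = 0: discriminant = 5^2 - 4(1)(-6) = 25 + 24 = 49.
sqrt(49) = 7, so x = (-5 ± 7)/2: x = 1 or x = -6.
Collecting all roots found:

x = -6, x = 0, x = 1


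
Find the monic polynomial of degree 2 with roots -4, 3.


A monic polynomial with roots -4, 3 is:
p(x) = (x + 4)(x - 3)
After multiplying by (x + 4): x + 4
After multiplying by (x - 3): x^2 + x - 12

x^2 + x - 12


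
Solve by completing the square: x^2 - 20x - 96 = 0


Start: x^2 - 20x - 96 = 0
Move constant: x^2 - 20x = 96
Half of -20 is -10, squared is 100
Add 100 to both sides: x^2 - 20x + 100 = 196
(x - 10)^2 = 196
x - 10 = ±14
x = 10 + 14 = 24 or x = 10 - 14 = -4

x = -4, x = 24


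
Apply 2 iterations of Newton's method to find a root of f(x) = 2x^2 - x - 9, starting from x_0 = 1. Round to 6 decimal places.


Newton's method: x_(n+1) = x_n - f(x_n)/f'(x_n)
f(x) = 2x^2 - x - 9
f'(x) = 4x - 1

Iteration 1:
  f(1.000000) = -8.000000
  f'(1.000000) = 3.000000
  x_1 = 1.000000 - (-8.000000)/(3.000000) = 3.666667

Iteration 2:
  f(3.666667) = 14.222222
  f'(3.666667) = 13.666667
  x_2 = 3.666667 - (14.222222)/(13.666667) = 2.626016

x_2 = 2.626016


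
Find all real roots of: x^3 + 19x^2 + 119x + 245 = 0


Let p(x) = x^3 + 19x^2 + 119x + 245. By the rational root theorem (leading coefficient 1), any rational root is an integer divisor of 245: try ±1, ±2, ... in turn.
Test x = 1: value = 384 ≠ 0.
Test x = -1: value = 144 ≠ 0.
Test x = 5: value = 1440 ≠ 0.
Test x = -5: value = 0 ✓, so (x + 5) is a factor.
Synthetic division by (x + 5): bring down 1; 1(-5) + 19 = 14; 14(-5) + 119 = 49; 49(-5) + 245 = 0 → quotient x^2 + 14x + 49, remainder 0.
Solve the quadratic x^2 + 14x + 49 = 0: discriminant = 14^2 - 4(1)(49) = 196 - 196 = 0.
Discriminant = 0, so a double root: x = -14/2 = -7.

x = -7 (multiplicity 2), x = -5


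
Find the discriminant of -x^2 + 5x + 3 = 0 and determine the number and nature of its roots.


For ax^2 + bx + c = 0, discriminant D = b^2 - 4ac
Here a = -1, b = 5, c = 3
D = (5)^2 - 4(-1)(3) = 25 + 12 = 37

D = 37 > 0 but not a perfect square
The equation has 2 distinct real irrational roots.

Discriminant = 37, 2 distinct real irrational roots


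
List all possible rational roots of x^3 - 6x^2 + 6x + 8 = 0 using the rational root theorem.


Rational root theorem: possible roots are ±p/q where:
  p divides the constant term (8): p ∈ {1, 2, 4, 8}
  q divides the leading coefficient (1): q ∈ {1}

All possible rational roots: -8, -4, -2, -1, 1, 2, 4, 8

-8, -4, -2, -1, 1, 2, 4, 8


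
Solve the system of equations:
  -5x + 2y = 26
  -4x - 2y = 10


Using Cramer's rule:
Determinant D = (-5)(-2) - (-4)(2) = 10 + 8 = 18
Dx = (26)(-2) - (10)(2) = -52 - 20 = -72
Dy = (-5)(10) - (-4)(26) = -50 + 104 = 54
x = Dx/D = -72/18 = -4
y = Dy/D = 54/18 = 3

x = -4, y = 3


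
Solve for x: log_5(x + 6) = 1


Convert to exponential form: x + 6 = 5^1 = 5
x = 5 - 6 = -1
Check: log_5(-1 + 6) = log_5(5) = log_5(5) = 1 ✓

x = -1


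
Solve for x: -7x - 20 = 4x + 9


Starting with: -7x - 20 = 4x + 9
Move all x terms to left: (-7 - 4)x = 9 + 20
Simplify: -11x = 29
Divide both sides by -11: x = -29/11

x = -29/11


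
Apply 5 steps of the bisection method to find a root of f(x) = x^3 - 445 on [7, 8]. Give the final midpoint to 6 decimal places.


f(x) = x^3 - 445
f(7) = -102 < 0
f(8) = 67 > 0

Step 1: midpoint = (7.000000 + 8.000000)/2 = 7.500000
  f(7.500000) = -23.125000
  f(mid) < 0, so root is in [7.500000, 8.000000]

Step 2: midpoint = (7.500000 + 8.000000)/2 = 7.750000
  f(7.750000) = 20.484375
  f(mid) > 0, so root is in [7.500000, 7.750000]

Step 3: midpoint = (7.500000 + 7.750000)/2 = 7.625000
  f(7.625000) = -1.677734
  f(mid) < 0, so root is in [7.625000, 7.750000]

Step 4: midpoint = (7.625000 + 7.750000)/2 = 7.687500
  f(7.687500) = 9.313232
  f(mid) > 0, so root is in [7.625000, 7.687500]

Step 5: midpoint = (7.625000 + 7.687500)/2 = 7.656250
  f(7.656250) = 3.795319
  f(mid) > 0, so root is in [7.625000, 7.656250]

midpoint = 7.656250


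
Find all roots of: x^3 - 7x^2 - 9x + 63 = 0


Let p(x) = x^3 - 7x^2 - 9x + 63. By the rational root theorem (leading coefficient 1), any rational root is an integer divisor of 63: try ±1, ±2, ... in turn.
Test x = 1: value = 48 ≠ 0.
Test x = -1: value = 64 ≠ 0.
Test x = 3: value = 0 ✓, so (x - 3) is a factor.
Synthetic division by (x - 3): bring down 1; 1(3) - 7 = -4; (-4)(3) - 9 = -21; (-21)(3) + 63 = 0 → quotient x^2 - 4x - 21, remainder 0.
Solve the quadratic x^2 - 4x - 21 = 0: discriminant = (-4)^2 - 4(1)(-21) = 16 + 84 = 100.
sqrt(100) = 10, so x = (4 ± 10)/2: x = 7 or x = -3.
Collecting all roots found:

x = -3, x = 3, x = 7


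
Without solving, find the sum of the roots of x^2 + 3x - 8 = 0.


By Vieta's formulas for ax^2 + bx + c = 0:
  Sum of roots = -b/a
  Product of roots = c/a

Here a = 1, b = 3, c = -8
Sum = -(3)/1 = -3
Product = -8/1 = -8

Sum = -3


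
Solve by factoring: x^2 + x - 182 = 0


We need two numbers that multiply to -182 and add to 1.
Those numbers are 14 and -13 (since 14 * (-13) = -182 and 14 + (-13) = 1).
So x^2 + x - 182 = (x + 14)(x - 13) = 0
Setting each factor to zero: x = -14 or x = 13

x = -14, x = 13


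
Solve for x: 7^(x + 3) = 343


Express both sides with the same base.
343 = 7^3
Since the bases match, equate exponents: x + 3 = 3
So x = 3 - (3) = 0

x = 0


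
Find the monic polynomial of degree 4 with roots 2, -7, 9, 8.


A monic polynomial with roots 2, -7, 9, 8 is:
p(x) = (x - 2)(x + 7)(x - 9)(x - 8)
After multiplying by (x - 2): x - 2
After multiplying by (x + 7): x^2 + 5x - 14
After multiplying by (x - 9): x^3 - 4x^2 - 59x + 126
After multiplying by (x - 8): x^4 - 12x^3 - 27x^2 + 598x - 1008

x^4 - 12x^3 - 27x^2 + 598x - 1008


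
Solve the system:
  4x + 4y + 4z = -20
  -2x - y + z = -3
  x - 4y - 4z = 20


Using Cramer's rule. Expand each determinant along the first row.
D  = 4*[(-1)*(-4) - 1*(-4)] - 4*[(-2)*(-4) - 1*1] + 4*[(-2)*(-4) - (-1)*1]
  = 4*(8) - 4*(7) + 4*(9) = 40
Dx = (-20)*[(-1)*(-4) - 1*(-4)] - 4*[(-3)*(-4) - 1*20] + 4*[(-3)*(-4) - (-1)*20]
  = (-20)*(8) - 4*(-8) + 4*(32) = 0
Dy = 4*[(-3)*(-4) - 1*20] - (-20)*[(-2)*(-4) - 1*1] + 4*[(-2)*20 - (-3)*1]
  = 4*(-8) - (-20)*(7) + 4*(-37) = -40
Dz = 4*[(-1)*20 - (-3)*(-4)] - 4*[(-2)*20 - (-3)*1] + (-20)*[(-2)*(-4) - (-1)*1]
  = 4*(-32) - 4*(-37) + (-20)*(9) = -160
x = Dx/D = 0/40 = 0, y = Dy/D = -40/40 = -1, z = Dz/D = -160/40 = -4
Check eq1: (4)(0) + (4)(-1) + (4)(-4) = -20 = -20 ✓
Check eq2: (-2)(0) + (-1)(-1) + (1)(-4) = -3 = -3 ✓
Check eq3: (1)(0) + (-4)(-1) + (-4)(-4) = 20 = 20 ✓

x = 0, y = -1, z = -4


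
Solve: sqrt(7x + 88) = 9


Square both sides: 7x + 88 = 9^2 = 81
7x = 81 - 88 = -7
x = -1
Check: sqrt(7*(-1) + 88) = sqrt(81) = 9 ✓

x = -1


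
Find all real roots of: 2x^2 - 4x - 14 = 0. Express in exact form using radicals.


Using the quadratic formula: x = (-b ± sqrt(b^2 - 4ac)) / (2a)
Here a = 2, b = -4, c = -14
Discriminant = b^2 - 4ac = (-4)^2 - 4(2)(-14) = 16 + 112 = 128
Since discriminant = 128 > 0, there are two real roots.
x = (4 ± 8*sqrt(2)) / 4
Simplifying: x = 1 ± 2*sqrt(2)
Numerically: x ≈ 3.8284 or x ≈ -1.8284

x = 1 + 2*sqrt(2) or x = 1 - 2*sqrt(2)


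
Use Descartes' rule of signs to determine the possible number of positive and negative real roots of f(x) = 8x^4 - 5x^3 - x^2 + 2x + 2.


Descartes' rule of signs:

For positive roots, count sign changes in f(x) = 8x^4 - 5x^3 - x^2 + 2x + 2:
Signs of coefficients: +, -, -, +, +
Number of sign changes: 2
Possible positive real roots: 2, 0

For negative roots, examine f(-x) = 8x^4 + 5x^3 - x^2 - 2x + 2:
Signs of coefficients: +, +, -, -, +
Number of sign changes: 2
Possible negative real roots: 2, 0

Positive roots: 2 or 0; Negative roots: 2 or 0


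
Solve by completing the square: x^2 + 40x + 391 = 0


Start: x^2 + 40x + 391 = 0
Move constant: x^2 + 40x = -391
Half of 40 is 20, squared is 400
Add 400 to both sides: x^2 + 40x + 400 = 9
(x + 20)^2 = 9
x + 20 = ±3
x = -20 + 3 = -17 or x = -20 - 3 = -23

x = -23, x = -17


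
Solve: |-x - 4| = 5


An absolute value equation |expr| = 5 gives two cases:
Case 1: -x - 4 = 5
  -x = 9, so x = -9
Case 2: -x - 4 = -5
  -x = -1, so x = 1

x = -9, x = 1


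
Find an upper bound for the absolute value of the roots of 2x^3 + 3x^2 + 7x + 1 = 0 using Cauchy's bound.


Cauchy's bound: all roots r satisfy |r| <= 1 + max(|a_i/a_n|) for i = 0,...,n-1
where a_n is the leading coefficient.

Coefficients: [2, 3, 7, 1]
Leading coefficient a_n = 2
Ratios |a_i/a_n|: 3/2, 7/2, 1/2
Maximum ratio: 7/2
Cauchy's bound: |r| <= 1 + 7/2 = 9/2

Upper bound = 9/2


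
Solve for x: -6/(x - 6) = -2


Multiply both sides by (x - 6): -6 = -2(x - 6)
Distribute: -6 = -2x + 12
-2x = -6 - 12 = -18
x = 9

x = 9


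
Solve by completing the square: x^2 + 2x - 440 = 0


Start: x^2 + 2x - 440 = 0
Move constant: x^2 + 2x = 440
Half of 2 is 1, squared is 1
Add 1 to both sides: x^2 + 2x + 1 = 441
(x + 1)^2 = 441
x + 1 = ±21
x = -1 + 21 = 20 or x = -1 - 21 = -22

x = -22, x = 20


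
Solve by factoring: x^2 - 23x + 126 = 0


We need two numbers that multiply to 126 and add to -23.
Those numbers are -9 and -14 (since (-9) * (-14) = 126 and (-9) + (-14) = -23).
So x^2 - 23x + 126 = (x - 9)(x - 14) = 0
Setting each factor to zero: x = 9 or x = 14

x = 9, x = 14


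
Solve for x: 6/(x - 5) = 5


Multiply both sides by (x - 5): 6 = 5(x - 5)
Distribute: 6 = 5x - 25
5x = 6 + 25 = 31
x = 31/5

x = 31/5


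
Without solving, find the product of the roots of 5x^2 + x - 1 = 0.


By Vieta's formulas for ax^2 + bx + c = 0:
  Sum of roots = -b/a
  Product of roots = c/a

Here a = 5, b = 1, c = -1
Sum = -(1)/5 = -1/5
Product = -1/5 = -1/5

Product = -1/5


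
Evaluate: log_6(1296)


We need the exponent such that 6^? = 1296
6^4 = 1296
Therefore log_6(1296) = 4

4


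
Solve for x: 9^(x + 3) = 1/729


Express both sides with the same base.
1/729 = 9^(-3)
Since the bases match, equate exponents: x + 3 = -3
So x = -3 - (3) = -6

x = -6


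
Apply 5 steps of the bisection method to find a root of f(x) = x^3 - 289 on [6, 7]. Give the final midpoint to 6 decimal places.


f(x) = x^3 - 289
f(6) = -73 < 0
f(7) = 54 > 0

Step 1: midpoint = (6.000000 + 7.000000)/2 = 6.500000
  f(6.500000) = -14.375000
  f(mid) < 0, so root is in [6.500000, 7.000000]

Step 2: midpoint = (6.500000 + 7.000000)/2 = 6.750000
  f(6.750000) = 18.546875
  f(mid) > 0, so root is in [6.500000, 6.750000]

Step 3: midpoint = (6.500000 + 6.750000)/2 = 6.625000
  f(6.625000) = 1.775391
  f(mid) > 0, so root is in [6.500000, 6.625000]

Step 4: midpoint = (6.500000 + 6.625000)/2 = 6.562500
  f(6.562500) = -6.376709
  f(mid) < 0, so root is in [6.562500, 6.625000]

Step 5: midpoint = (6.562500 + 6.625000)/2 = 6.593750
  f(6.593750) = -2.319977
  f(mid) < 0, so root is in [6.593750, 6.625000]

midpoint = 6.593750
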